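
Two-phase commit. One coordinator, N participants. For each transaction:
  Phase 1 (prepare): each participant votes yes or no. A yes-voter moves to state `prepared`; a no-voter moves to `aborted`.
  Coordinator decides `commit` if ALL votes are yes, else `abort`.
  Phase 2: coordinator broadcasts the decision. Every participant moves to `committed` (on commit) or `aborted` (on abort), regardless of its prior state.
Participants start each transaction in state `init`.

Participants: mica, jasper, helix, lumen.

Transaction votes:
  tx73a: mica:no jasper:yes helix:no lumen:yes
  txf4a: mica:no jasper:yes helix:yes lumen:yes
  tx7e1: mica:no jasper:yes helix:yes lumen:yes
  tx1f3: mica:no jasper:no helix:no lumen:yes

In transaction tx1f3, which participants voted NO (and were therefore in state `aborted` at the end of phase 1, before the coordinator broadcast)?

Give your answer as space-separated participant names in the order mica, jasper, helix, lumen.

Answer: mica jasper helix

Derivation:
Txn tx1f3 phase 1: mica no -> aborted; jasper no -> aborted; helix no -> aborted; lumen yes -> prepared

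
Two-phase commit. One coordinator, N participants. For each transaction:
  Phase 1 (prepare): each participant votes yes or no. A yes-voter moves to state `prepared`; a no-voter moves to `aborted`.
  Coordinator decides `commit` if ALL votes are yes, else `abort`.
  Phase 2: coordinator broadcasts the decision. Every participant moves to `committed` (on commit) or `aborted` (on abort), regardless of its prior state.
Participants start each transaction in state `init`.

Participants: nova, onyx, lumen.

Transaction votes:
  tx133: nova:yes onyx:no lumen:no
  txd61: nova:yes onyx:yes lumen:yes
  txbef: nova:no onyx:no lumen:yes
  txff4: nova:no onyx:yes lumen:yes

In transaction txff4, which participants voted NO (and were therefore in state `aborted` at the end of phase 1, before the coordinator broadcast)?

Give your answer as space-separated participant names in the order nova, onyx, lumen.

Answer: nova

Derivation:
Txn txff4 phase 1: nova no -> aborted; onyx yes -> prepared; lumen yes -> prepared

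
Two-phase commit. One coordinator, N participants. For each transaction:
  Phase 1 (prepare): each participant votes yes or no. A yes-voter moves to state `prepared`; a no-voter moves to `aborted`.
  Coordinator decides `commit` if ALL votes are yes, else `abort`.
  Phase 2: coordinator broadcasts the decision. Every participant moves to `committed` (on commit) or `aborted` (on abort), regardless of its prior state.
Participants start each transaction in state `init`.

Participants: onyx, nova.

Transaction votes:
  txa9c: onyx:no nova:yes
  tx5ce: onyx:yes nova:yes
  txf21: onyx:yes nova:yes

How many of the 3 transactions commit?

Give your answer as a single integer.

Answer: 2

Derivation:
txa9c: no from onyx -> abort (commits=0)
tx5ce: all yes -> commit (commits=1)
txf21: all yes -> commit (commits=2)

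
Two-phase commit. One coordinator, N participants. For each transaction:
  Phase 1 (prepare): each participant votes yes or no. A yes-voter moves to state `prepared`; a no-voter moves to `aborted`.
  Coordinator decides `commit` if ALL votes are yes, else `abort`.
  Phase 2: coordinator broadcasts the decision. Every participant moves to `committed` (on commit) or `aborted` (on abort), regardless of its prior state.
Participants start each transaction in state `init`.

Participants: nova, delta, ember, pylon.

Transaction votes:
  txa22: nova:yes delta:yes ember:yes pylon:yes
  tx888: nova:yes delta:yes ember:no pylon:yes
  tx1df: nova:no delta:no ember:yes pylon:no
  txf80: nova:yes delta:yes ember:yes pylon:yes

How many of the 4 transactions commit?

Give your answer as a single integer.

txa22: all yes -> commit (commits=1)
tx888: no from ember -> abort (commits=1)
tx1df: no from nova, delta, pylon -> abort (commits=1)
txf80: all yes -> commit (commits=2)

Answer: 2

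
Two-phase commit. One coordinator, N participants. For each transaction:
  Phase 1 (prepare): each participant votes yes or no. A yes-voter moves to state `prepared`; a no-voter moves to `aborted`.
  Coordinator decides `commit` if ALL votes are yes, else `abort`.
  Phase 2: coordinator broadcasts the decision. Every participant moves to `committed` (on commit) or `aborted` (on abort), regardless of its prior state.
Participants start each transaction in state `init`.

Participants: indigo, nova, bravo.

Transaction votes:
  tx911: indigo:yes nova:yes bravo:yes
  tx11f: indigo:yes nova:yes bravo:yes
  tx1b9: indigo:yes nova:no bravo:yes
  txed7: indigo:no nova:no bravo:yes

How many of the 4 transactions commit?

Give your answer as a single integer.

Answer: 2

Derivation:
tx911: all yes -> commit (commits=1)
tx11f: all yes -> commit (commits=2)
tx1b9: no from nova -> abort (commits=2)
txed7: no from indigo, nova -> abort (commits=2)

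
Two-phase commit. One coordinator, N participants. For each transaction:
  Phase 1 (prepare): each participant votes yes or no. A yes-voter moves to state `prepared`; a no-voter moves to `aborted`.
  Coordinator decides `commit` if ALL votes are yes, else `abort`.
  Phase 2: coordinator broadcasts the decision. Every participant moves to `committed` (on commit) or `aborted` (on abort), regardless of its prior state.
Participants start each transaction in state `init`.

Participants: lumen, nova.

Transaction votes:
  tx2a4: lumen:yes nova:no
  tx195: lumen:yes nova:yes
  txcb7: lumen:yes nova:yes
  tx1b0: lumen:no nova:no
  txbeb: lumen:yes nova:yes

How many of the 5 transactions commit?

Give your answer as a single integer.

Answer: 3

Derivation:
tx2a4: no from nova -> abort (commits=0)
tx195: all yes -> commit (commits=1)
txcb7: all yes -> commit (commits=2)
tx1b0: no from lumen, nova -> abort (commits=2)
txbeb: all yes -> commit (commits=3)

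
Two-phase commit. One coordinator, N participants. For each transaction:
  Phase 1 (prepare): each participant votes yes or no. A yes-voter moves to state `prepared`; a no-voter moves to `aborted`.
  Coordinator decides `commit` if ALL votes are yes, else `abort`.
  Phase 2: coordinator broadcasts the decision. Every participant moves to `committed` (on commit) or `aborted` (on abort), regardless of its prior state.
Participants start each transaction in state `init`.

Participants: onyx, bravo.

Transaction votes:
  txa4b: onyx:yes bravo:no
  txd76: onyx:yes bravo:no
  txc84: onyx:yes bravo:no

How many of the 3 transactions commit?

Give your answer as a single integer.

txa4b: no from bravo -> abort (commits=0)
txd76: no from bravo -> abort (commits=0)
txc84: no from bravo -> abort (commits=0)

Answer: 0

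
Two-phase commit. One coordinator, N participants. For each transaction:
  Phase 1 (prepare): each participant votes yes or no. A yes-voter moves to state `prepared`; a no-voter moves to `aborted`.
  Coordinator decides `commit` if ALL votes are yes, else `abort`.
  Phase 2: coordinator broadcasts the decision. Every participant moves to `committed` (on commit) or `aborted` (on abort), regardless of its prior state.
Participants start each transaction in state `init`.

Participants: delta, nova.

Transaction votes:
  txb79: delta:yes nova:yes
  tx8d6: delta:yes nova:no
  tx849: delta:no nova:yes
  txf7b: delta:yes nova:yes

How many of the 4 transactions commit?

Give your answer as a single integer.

Answer: 2

Derivation:
txb79: all yes -> commit (commits=1)
tx8d6: no from nova -> abort (commits=1)
tx849: no from delta -> abort (commits=1)
txf7b: all yes -> commit (commits=2)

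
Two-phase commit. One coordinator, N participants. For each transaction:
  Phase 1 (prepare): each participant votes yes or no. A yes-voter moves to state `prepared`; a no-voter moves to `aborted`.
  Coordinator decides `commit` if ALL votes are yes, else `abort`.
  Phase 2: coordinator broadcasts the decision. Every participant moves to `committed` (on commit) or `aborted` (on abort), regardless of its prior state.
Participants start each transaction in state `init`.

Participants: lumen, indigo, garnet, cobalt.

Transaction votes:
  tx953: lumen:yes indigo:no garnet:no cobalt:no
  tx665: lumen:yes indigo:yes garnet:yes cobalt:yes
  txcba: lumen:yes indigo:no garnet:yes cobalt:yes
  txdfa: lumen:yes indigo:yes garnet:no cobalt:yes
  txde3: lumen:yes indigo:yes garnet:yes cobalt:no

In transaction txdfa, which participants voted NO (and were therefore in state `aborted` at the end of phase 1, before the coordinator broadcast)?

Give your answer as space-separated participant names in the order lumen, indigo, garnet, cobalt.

Answer: garnet

Derivation:
Txn txdfa phase 1: lumen yes -> prepared; indigo yes -> prepared; garnet no -> aborted; cobalt yes -> prepared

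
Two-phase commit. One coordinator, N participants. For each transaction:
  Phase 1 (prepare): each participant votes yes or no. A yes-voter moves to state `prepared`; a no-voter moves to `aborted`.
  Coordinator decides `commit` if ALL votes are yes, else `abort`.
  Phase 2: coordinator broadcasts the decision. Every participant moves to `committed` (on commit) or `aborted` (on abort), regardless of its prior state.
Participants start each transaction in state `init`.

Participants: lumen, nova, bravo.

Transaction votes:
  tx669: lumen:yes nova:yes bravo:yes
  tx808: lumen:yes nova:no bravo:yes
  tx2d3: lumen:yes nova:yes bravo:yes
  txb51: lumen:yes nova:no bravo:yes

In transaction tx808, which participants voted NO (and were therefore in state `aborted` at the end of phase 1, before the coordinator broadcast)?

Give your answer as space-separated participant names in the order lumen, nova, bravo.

Answer: nova

Derivation:
Txn tx808 phase 1: lumen yes -> prepared; nova no -> aborted; bravo yes -> prepared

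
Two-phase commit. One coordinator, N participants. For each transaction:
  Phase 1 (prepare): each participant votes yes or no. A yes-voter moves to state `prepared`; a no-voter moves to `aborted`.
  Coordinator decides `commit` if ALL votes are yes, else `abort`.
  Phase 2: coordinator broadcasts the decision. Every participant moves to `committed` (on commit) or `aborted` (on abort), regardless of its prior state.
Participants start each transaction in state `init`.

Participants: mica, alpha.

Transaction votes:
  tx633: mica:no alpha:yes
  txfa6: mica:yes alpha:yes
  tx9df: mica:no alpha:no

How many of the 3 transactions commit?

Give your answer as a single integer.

tx633: no from mica -> abort (commits=0)
txfa6: all yes -> commit (commits=1)
tx9df: no from mica, alpha -> abort (commits=1)

Answer: 1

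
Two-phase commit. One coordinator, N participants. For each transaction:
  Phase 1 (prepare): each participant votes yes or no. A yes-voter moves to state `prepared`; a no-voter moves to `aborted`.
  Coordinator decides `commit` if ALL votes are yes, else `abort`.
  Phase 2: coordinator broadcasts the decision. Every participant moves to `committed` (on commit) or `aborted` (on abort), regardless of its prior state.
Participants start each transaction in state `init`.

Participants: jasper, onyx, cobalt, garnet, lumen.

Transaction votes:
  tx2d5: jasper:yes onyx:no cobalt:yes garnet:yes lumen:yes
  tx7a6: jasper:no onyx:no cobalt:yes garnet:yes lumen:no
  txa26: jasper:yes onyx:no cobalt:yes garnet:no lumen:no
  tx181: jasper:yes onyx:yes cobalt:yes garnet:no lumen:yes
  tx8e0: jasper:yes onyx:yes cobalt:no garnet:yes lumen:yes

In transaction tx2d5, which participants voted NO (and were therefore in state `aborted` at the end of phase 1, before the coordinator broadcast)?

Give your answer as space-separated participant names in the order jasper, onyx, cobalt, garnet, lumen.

Txn tx2d5 phase 1: jasper yes -> prepared; onyx no -> aborted; cobalt yes -> prepared; garnet yes -> prepared; lumen yes -> prepared

Answer: onyx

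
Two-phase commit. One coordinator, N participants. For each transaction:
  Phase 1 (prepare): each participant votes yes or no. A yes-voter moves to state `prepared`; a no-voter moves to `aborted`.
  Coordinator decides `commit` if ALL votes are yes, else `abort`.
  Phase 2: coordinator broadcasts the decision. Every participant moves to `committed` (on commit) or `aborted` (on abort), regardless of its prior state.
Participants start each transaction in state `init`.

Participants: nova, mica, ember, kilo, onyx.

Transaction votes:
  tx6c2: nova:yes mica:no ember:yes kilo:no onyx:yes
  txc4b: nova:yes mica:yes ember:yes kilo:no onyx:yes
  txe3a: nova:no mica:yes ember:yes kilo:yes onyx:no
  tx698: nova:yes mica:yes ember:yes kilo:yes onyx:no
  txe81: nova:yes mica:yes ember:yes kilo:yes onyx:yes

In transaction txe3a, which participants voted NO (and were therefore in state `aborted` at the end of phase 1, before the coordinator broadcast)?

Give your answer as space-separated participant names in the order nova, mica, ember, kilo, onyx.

Answer: nova onyx

Derivation:
Txn txe3a phase 1: nova no -> aborted; mica yes -> prepared; ember yes -> prepared; kilo yes -> prepared; onyx no -> aborted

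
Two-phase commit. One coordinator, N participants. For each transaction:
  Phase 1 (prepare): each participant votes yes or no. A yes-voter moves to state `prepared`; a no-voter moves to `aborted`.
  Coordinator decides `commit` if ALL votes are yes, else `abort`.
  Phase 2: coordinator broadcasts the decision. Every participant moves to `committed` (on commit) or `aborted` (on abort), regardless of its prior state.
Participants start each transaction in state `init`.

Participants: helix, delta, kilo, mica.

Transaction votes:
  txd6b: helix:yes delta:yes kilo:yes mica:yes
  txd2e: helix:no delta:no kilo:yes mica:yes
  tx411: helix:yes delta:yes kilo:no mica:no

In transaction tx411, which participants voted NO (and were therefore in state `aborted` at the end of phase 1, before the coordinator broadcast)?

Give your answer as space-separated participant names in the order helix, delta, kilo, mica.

Answer: kilo mica

Derivation:
Txn tx411 phase 1: helix yes -> prepared; delta yes -> prepared; kilo no -> aborted; mica no -> aborted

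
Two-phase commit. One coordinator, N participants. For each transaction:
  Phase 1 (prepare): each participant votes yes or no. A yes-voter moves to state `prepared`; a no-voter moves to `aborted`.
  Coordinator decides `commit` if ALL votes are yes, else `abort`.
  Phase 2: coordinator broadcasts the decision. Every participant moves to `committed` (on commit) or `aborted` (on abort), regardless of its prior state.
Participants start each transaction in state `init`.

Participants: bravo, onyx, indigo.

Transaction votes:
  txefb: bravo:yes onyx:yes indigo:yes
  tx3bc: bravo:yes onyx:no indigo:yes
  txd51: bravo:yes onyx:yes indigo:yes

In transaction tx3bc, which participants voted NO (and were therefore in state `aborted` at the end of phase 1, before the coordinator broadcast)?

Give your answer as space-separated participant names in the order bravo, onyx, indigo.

Answer: onyx

Derivation:
Txn tx3bc phase 1: bravo yes -> prepared; onyx no -> aborted; indigo yes -> prepared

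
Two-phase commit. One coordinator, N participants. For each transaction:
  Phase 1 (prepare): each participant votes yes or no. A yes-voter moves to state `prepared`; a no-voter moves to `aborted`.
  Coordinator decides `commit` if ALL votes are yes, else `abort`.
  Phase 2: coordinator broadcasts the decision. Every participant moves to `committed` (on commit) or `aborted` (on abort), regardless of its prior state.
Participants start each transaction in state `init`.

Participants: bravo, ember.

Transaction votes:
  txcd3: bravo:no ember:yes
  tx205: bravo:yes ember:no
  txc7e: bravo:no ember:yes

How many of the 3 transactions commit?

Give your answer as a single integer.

txcd3: no from bravo -> abort (commits=0)
tx205: no from ember -> abort (commits=0)
txc7e: no from bravo -> abort (commits=0)

Answer: 0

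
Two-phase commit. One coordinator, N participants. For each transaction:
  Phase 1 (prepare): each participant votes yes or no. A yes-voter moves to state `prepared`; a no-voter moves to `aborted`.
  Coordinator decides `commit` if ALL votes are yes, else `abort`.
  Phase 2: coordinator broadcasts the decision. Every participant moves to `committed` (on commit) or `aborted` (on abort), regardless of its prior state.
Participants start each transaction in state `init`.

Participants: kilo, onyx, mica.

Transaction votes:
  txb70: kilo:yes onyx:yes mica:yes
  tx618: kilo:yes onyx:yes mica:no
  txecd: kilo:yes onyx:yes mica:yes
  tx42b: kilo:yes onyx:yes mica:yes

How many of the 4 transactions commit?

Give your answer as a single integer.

Answer: 3

Derivation:
txb70: all yes -> commit (commits=1)
tx618: no from mica -> abort (commits=1)
txecd: all yes -> commit (commits=2)
tx42b: all yes -> commit (commits=3)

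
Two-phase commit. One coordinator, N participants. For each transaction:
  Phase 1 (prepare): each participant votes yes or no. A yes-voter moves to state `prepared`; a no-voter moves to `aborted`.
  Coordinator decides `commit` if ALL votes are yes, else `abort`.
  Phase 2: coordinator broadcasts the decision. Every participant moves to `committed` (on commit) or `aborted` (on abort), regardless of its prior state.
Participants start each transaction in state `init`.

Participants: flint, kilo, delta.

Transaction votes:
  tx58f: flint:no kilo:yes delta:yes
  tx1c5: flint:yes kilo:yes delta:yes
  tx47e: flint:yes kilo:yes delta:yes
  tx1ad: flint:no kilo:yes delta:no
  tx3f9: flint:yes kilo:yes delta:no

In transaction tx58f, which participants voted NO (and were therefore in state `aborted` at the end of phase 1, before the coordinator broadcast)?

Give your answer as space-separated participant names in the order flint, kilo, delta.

Txn tx58f phase 1: flint no -> aborted; kilo yes -> prepared; delta yes -> prepared

Answer: flint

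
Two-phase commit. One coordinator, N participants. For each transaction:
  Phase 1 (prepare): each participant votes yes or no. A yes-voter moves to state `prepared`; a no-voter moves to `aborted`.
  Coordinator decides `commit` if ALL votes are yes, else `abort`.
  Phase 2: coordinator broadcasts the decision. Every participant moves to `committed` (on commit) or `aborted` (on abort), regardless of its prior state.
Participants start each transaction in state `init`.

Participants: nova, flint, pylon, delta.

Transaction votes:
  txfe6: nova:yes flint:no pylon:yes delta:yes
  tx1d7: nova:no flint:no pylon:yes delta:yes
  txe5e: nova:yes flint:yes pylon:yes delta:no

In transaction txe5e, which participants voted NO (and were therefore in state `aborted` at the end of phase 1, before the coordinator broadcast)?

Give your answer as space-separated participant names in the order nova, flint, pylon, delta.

Answer: delta

Derivation:
Txn txe5e phase 1: nova yes -> prepared; flint yes -> prepared; pylon yes -> prepared; delta no -> aborted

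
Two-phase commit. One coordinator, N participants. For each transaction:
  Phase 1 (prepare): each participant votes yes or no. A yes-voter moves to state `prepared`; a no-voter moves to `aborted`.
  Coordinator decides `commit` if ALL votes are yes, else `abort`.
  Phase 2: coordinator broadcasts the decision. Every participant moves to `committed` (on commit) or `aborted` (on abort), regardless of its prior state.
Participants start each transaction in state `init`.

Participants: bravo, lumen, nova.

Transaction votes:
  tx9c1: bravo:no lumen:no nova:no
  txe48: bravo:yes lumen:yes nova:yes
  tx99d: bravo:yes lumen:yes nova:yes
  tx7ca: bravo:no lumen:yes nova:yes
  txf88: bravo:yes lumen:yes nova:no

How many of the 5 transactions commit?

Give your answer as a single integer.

tx9c1: no from bravo, lumen, nova -> abort (commits=0)
txe48: all yes -> commit (commits=1)
tx99d: all yes -> commit (commits=2)
tx7ca: no from bravo -> abort (commits=2)
txf88: no from nova -> abort (commits=2)

Answer: 2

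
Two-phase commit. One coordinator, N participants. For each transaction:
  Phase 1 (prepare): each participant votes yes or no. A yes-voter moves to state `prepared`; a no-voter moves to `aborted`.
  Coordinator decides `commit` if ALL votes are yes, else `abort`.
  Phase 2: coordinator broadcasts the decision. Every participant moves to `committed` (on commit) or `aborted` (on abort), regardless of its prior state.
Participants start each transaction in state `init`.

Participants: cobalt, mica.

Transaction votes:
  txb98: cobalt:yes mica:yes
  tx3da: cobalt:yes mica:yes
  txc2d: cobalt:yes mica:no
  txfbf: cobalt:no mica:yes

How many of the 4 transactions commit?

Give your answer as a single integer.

txb98: all yes -> commit (commits=1)
tx3da: all yes -> commit (commits=2)
txc2d: no from mica -> abort (commits=2)
txfbf: no from cobalt -> abort (commits=2)

Answer: 2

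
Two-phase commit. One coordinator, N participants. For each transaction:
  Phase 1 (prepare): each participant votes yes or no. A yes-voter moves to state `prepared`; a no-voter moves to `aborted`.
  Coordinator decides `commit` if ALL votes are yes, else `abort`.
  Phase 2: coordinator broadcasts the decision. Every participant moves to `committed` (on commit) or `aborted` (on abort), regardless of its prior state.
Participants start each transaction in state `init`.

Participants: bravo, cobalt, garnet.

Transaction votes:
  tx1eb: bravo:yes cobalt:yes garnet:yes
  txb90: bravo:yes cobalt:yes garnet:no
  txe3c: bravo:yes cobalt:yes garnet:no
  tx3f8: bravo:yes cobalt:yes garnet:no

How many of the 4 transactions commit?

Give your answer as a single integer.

tx1eb: all yes -> commit (commits=1)
txb90: no from garnet -> abort (commits=1)
txe3c: no from garnet -> abort (commits=1)
tx3f8: no from garnet -> abort (commits=1)

Answer: 1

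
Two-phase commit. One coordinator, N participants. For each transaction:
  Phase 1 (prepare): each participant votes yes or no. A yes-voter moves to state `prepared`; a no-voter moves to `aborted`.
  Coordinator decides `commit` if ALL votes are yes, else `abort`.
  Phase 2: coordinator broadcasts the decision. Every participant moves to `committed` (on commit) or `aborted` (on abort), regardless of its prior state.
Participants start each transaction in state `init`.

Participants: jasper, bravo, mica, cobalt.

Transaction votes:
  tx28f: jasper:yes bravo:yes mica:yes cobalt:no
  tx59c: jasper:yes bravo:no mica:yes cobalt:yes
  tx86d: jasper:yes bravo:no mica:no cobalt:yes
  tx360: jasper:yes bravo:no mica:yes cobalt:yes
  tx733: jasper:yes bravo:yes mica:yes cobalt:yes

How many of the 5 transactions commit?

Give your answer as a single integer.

tx28f: no from cobalt -> abort (commits=0)
tx59c: no from bravo -> abort (commits=0)
tx86d: no from bravo, mica -> abort (commits=0)
tx360: no from bravo -> abort (commits=0)
tx733: all yes -> commit (commits=1)

Answer: 1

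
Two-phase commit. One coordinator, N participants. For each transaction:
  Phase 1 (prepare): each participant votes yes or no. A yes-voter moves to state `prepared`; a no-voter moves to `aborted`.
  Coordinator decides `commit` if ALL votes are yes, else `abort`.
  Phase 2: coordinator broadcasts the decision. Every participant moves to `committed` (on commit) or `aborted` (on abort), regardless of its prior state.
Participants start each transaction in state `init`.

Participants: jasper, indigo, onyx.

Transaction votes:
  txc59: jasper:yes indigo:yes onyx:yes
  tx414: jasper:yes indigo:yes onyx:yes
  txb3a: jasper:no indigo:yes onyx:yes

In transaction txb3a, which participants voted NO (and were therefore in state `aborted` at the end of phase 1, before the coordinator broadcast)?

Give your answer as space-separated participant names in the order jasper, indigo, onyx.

Answer: jasper

Derivation:
Txn txb3a phase 1: jasper no -> aborted; indigo yes -> prepared; onyx yes -> prepared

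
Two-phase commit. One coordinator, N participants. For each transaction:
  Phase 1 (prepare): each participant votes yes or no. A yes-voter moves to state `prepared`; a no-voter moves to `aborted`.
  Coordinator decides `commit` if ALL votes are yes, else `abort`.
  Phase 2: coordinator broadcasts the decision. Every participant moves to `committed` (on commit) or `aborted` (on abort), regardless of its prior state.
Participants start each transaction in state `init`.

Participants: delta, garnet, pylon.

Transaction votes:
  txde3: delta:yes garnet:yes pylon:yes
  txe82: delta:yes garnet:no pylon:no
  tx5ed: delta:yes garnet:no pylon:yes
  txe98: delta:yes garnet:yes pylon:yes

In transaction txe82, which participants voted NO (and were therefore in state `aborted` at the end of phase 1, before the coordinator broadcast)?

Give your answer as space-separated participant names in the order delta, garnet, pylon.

Answer: garnet pylon

Derivation:
Txn txe82 phase 1: delta yes -> prepared; garnet no -> aborted; pylon no -> aborted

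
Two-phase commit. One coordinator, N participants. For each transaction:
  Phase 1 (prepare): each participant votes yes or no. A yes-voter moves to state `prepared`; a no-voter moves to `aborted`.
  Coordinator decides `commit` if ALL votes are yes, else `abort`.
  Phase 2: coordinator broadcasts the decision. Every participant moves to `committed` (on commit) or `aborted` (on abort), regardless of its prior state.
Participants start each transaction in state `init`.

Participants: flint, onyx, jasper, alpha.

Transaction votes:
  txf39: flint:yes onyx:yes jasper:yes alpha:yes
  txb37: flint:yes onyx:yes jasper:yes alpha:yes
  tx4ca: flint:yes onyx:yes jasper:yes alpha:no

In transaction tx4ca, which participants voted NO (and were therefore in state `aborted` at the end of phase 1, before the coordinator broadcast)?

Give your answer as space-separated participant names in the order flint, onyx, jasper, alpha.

Answer: alpha

Derivation:
Txn tx4ca phase 1: flint yes -> prepared; onyx yes -> prepared; jasper yes -> prepared; alpha no -> aborted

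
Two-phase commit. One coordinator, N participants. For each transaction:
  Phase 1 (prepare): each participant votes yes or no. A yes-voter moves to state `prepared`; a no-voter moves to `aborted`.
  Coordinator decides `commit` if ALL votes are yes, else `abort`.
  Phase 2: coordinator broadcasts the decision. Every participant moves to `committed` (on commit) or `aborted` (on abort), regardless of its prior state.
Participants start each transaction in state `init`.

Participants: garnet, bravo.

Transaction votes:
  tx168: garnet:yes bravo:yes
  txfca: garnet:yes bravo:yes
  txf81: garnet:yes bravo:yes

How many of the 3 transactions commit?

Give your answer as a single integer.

tx168: all yes -> commit (commits=1)
txfca: all yes -> commit (commits=2)
txf81: all yes -> commit (commits=3)

Answer: 3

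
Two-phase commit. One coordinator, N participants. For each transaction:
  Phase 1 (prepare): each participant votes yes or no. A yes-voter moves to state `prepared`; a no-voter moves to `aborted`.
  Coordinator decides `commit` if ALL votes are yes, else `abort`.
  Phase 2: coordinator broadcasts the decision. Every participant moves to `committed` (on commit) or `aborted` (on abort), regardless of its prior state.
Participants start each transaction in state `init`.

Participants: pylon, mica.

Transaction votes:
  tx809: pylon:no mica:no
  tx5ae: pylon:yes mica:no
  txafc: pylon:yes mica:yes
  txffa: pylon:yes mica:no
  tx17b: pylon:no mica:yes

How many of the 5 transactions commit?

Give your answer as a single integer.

Answer: 1

Derivation:
tx809: no from pylon, mica -> abort (commits=0)
tx5ae: no from mica -> abort (commits=0)
txafc: all yes -> commit (commits=1)
txffa: no from mica -> abort (commits=1)
tx17b: no from pylon -> abort (commits=1)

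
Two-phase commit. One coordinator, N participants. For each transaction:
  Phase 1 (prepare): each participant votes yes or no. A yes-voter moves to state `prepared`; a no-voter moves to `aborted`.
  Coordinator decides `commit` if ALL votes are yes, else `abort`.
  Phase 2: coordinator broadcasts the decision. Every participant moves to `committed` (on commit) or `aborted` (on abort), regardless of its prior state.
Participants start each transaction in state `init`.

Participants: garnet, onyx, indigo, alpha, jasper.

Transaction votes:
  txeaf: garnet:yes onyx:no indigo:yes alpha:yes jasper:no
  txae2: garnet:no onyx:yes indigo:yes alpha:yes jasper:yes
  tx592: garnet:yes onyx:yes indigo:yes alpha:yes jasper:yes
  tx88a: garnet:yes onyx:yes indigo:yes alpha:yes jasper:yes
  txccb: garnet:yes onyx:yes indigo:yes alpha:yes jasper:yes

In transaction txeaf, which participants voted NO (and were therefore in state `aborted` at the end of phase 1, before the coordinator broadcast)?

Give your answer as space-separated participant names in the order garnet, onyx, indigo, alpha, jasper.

Txn txeaf phase 1: garnet yes -> prepared; onyx no -> aborted; indigo yes -> prepared; alpha yes -> prepared; jasper no -> aborted

Answer: onyx jasper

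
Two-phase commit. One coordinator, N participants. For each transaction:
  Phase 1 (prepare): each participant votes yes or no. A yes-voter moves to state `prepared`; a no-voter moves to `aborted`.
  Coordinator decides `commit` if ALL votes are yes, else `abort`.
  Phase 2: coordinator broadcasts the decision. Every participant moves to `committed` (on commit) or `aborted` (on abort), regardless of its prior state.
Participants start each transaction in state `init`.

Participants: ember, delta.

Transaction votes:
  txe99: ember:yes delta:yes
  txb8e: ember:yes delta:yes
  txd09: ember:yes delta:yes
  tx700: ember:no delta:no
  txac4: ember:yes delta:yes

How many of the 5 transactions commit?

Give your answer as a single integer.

Answer: 4

Derivation:
txe99: all yes -> commit (commits=1)
txb8e: all yes -> commit (commits=2)
txd09: all yes -> commit (commits=3)
tx700: no from ember, delta -> abort (commits=3)
txac4: all yes -> commit (commits=4)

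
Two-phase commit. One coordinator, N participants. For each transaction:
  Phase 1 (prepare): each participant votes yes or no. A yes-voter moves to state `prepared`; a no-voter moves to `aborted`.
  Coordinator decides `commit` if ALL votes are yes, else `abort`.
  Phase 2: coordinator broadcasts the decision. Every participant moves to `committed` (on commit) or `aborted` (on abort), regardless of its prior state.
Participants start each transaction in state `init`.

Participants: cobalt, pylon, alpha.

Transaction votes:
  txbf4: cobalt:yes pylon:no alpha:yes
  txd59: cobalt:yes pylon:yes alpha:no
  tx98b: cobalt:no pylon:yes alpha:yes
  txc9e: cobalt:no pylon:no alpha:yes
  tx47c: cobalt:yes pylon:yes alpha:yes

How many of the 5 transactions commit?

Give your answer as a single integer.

txbf4: no from pylon -> abort (commits=0)
txd59: no from alpha -> abort (commits=0)
tx98b: no from cobalt -> abort (commits=0)
txc9e: no from cobalt, pylon -> abort (commits=0)
tx47c: all yes -> commit (commits=1)

Answer: 1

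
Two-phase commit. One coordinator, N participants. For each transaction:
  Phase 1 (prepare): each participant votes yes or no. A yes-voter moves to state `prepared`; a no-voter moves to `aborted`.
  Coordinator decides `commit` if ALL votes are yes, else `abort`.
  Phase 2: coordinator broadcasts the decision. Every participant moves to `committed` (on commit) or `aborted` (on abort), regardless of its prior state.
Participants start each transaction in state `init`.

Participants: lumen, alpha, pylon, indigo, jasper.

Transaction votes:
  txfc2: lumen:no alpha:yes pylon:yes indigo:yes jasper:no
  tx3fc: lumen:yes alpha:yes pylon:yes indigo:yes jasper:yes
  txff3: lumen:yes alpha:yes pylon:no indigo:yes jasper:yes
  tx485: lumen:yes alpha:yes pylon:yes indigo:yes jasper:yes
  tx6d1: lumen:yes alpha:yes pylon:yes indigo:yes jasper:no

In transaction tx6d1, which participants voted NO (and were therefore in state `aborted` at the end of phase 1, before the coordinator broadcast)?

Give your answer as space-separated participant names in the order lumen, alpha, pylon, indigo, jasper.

Answer: jasper

Derivation:
Txn tx6d1 phase 1: lumen yes -> prepared; alpha yes -> prepared; pylon yes -> prepared; indigo yes -> prepared; jasper no -> aborted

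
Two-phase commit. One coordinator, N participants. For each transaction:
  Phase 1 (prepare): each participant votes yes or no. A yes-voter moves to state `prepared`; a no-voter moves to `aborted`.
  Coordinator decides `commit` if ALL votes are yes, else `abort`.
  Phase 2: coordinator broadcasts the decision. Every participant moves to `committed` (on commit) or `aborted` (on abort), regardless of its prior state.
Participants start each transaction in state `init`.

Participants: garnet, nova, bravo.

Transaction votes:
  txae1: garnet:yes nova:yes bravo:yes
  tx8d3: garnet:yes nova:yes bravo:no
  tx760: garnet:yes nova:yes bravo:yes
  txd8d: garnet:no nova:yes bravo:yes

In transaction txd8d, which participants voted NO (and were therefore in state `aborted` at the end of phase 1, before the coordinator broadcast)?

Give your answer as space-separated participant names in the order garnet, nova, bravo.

Answer: garnet

Derivation:
Txn txd8d phase 1: garnet no -> aborted; nova yes -> prepared; bravo yes -> prepared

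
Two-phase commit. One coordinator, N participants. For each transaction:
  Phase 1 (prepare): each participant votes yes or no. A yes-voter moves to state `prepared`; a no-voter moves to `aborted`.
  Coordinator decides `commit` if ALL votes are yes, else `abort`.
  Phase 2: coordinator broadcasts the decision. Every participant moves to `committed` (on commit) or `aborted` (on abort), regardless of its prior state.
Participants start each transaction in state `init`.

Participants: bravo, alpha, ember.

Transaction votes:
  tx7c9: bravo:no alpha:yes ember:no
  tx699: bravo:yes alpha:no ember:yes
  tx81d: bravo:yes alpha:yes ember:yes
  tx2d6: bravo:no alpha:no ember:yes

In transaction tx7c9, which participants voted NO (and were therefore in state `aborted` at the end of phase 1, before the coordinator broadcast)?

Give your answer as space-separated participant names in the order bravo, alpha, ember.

Txn tx7c9 phase 1: bravo no -> aborted; alpha yes -> prepared; ember no -> aborted

Answer: bravo ember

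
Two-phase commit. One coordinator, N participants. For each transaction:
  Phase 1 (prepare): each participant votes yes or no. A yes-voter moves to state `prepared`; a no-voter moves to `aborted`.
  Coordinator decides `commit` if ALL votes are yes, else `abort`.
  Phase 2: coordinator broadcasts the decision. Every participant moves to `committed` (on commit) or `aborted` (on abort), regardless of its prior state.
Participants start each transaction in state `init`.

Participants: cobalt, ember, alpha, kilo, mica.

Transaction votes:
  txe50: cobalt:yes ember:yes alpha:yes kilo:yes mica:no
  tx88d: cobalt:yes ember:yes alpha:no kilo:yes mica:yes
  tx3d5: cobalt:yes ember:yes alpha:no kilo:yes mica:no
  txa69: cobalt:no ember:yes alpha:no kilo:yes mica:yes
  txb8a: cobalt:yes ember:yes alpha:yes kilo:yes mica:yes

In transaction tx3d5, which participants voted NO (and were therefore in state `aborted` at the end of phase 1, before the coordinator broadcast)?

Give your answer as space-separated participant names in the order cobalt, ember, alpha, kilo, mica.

Txn tx3d5 phase 1: cobalt yes -> prepared; ember yes -> prepared; alpha no -> aborted; kilo yes -> prepared; mica no -> aborted

Answer: alpha mica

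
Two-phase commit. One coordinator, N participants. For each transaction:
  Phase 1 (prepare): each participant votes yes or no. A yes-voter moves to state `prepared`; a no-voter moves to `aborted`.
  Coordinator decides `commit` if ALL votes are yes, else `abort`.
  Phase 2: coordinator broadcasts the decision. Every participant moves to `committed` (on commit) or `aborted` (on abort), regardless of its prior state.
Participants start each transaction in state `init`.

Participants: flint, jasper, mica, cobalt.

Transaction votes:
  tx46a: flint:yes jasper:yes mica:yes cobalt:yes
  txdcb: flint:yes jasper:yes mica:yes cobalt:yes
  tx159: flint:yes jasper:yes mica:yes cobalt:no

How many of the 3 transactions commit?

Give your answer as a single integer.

tx46a: all yes -> commit (commits=1)
txdcb: all yes -> commit (commits=2)
tx159: no from cobalt -> abort (commits=2)

Answer: 2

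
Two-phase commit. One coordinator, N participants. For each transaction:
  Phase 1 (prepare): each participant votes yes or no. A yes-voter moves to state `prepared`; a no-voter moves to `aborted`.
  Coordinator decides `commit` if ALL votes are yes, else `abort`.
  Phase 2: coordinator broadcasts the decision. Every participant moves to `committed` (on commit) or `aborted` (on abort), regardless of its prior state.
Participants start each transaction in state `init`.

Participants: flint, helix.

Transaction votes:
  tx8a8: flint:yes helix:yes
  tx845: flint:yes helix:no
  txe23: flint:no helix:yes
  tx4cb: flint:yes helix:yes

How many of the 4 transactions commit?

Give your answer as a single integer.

Answer: 2

Derivation:
tx8a8: all yes -> commit (commits=1)
tx845: no from helix -> abort (commits=1)
txe23: no from flint -> abort (commits=1)
tx4cb: all yes -> commit (commits=2)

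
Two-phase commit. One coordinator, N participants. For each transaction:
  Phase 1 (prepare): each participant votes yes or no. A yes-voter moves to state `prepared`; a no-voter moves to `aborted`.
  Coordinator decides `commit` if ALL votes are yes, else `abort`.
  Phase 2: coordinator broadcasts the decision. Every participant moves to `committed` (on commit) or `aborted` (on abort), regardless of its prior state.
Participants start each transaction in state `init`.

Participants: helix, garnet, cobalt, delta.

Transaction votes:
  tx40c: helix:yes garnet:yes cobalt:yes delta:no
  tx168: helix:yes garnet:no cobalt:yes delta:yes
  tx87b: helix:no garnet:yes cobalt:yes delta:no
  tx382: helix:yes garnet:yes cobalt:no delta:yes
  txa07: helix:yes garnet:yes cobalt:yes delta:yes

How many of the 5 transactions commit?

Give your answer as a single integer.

tx40c: no from delta -> abort (commits=0)
tx168: no from garnet -> abort (commits=0)
tx87b: no from helix, delta -> abort (commits=0)
tx382: no from cobalt -> abort (commits=0)
txa07: all yes -> commit (commits=1)

Answer: 1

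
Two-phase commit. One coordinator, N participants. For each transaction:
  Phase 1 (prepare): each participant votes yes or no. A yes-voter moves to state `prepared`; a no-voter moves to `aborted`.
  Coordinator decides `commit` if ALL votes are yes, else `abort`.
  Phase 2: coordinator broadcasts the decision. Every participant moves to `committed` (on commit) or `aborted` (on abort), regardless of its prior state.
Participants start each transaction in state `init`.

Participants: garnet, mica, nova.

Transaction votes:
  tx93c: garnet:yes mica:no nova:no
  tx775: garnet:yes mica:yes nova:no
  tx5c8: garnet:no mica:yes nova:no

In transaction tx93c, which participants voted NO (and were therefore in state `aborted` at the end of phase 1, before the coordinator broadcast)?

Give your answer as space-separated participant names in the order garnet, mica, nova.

Txn tx93c phase 1: garnet yes -> prepared; mica no -> aborted; nova no -> aborted

Answer: mica nova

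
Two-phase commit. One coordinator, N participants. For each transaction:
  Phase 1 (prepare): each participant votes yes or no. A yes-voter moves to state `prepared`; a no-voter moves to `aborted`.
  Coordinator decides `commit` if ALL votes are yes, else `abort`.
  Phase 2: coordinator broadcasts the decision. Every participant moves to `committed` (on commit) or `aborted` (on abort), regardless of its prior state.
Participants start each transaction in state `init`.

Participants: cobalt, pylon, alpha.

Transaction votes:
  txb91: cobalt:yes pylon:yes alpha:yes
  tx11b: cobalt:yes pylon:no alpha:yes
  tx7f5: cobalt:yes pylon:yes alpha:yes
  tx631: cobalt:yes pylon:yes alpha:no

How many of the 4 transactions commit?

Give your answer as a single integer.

txb91: all yes -> commit (commits=1)
tx11b: no from pylon -> abort (commits=1)
tx7f5: all yes -> commit (commits=2)
tx631: no from alpha -> abort (commits=2)

Answer: 2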